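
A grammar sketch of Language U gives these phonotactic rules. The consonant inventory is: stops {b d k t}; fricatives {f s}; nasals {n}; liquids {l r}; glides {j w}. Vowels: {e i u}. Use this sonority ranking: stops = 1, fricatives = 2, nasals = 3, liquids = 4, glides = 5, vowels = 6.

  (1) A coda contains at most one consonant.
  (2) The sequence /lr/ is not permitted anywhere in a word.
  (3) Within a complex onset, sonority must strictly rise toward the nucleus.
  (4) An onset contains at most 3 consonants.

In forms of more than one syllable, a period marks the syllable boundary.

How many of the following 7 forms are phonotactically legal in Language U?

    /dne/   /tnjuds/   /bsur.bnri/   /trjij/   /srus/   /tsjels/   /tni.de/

5

/dne/ — σ1 onset /dn/ (1→3 rises), coda /∅/ ok → phonotactically legal
/tnjuds/ — violates constraint 1: syllable 1 coda /ds/ has 2 consonants (> 1) → phonotactically illegal
/bsur.bnri/ — σ1 onset /bs/ (1→2 rises), coda /r/ ok; σ2 onset /bnr/ (1→3→4 rises), coda /∅/ ok → phonotactically legal
/trjij/ — σ1 onset /trj/ (1→4→5 rises), coda /j/ ok → phonotactically legal
/srus/ — σ1 onset /sr/ (2→4 rises), coda /s/ ok → phonotactically legal
/tsjels/ — violates constraint 1: syllable 1 coda /ls/ has 2 consonants (> 1) → phonotactically illegal
/tni.de/ — σ1 onset /tn/ (1→3 rises), coda /∅/ ok; σ2 onset /d/, coda /∅/ ok → phonotactically legal
Phonotactically legal: /dne/, /bsur.bnri/, /trjij/, /srus/, /tni.de/ → 5.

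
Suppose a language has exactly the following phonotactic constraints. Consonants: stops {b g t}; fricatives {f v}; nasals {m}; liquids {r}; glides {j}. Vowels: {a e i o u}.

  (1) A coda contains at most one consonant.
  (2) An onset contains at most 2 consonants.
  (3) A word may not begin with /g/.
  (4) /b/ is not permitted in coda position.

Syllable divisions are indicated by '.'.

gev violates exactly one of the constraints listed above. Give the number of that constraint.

gev: word begins with /g/.
This is a violation of constraint 3: "A word may not begin with /g/."
The remaining constraints (1, 2, 4) are satisfied.

3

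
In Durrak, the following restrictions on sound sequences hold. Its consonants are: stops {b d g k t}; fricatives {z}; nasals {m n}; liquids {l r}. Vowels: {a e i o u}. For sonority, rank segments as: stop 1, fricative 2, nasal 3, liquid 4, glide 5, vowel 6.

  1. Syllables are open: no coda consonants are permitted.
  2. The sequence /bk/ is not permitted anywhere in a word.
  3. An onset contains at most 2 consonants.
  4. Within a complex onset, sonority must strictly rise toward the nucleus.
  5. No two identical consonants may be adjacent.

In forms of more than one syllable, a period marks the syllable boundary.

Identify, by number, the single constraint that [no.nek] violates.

1

[no.nek]: syllable 2 coda /k/ has 1 consonant (> 0).
This is a violation of constraint 1: "Syllables are open: no coda consonants are permitted."
The remaining constraints (2, 3, 4, 5) are satisfied.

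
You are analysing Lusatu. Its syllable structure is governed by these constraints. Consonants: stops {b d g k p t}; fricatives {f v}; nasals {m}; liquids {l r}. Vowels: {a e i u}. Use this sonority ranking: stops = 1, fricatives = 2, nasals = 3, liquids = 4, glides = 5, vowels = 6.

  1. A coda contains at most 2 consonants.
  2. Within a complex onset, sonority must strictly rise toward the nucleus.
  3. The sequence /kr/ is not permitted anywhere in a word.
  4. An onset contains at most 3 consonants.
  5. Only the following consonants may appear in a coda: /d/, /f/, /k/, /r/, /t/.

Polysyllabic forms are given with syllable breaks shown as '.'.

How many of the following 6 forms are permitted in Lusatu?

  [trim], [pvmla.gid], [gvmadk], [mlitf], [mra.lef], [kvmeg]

[trim] — violates constraint 5: syllable 1 coda contains /m/, which is not a licensed coda consonant → not permitted
[pvmla.gid] — violates constraint 4: syllable 1 onset /pvml/ has 4 consonants (> 3) → not permitted
[gvmadk] — σ1 onset /gvm/ (1→2→3 rises), coda /dk/ (2C) ok → permitted
[mlitf] — σ1 onset /ml/ (3→4 rises), coda /tf/ (2C) ok → permitted
[mra.lef] — σ1 onset /mr/ (3→4 rises), coda /∅/ ok; σ2 onset /l/, coda /f/ ok → permitted
[kvmeg] — violates constraint 5: syllable 1 coda contains /g/, which is not a licensed coda consonant → not permitted
Permitted: [gvmadk], [mlitf], [mra.lef] → 3.

3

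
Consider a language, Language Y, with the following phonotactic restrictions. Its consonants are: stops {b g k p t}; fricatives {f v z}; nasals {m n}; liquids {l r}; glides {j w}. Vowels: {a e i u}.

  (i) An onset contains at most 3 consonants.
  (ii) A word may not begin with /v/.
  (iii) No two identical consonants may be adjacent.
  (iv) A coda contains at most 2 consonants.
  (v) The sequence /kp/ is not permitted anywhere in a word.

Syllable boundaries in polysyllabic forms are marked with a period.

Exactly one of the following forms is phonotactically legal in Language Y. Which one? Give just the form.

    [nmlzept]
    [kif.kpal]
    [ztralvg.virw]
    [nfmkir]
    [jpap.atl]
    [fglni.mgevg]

[jpap.atl]

[nmlzept] — violates constraint (i): syllable 1 onset /nmlz/ has 4 consonants (> 3) → phonotactically illegal
[kif.kpal] — violates constraint (v): contains banned sequence /kp/ → phonotactically illegal
[ztralvg.virw] — violates constraint (iv): syllable 1 coda /lvg/ has 3 consonants (> 2) → phonotactically illegal
[nfmkir] — violates constraint (i): syllable 1 onset /nfmk/ has 4 consonants (> 3) → phonotactically illegal
[jpap.atl] — σ1 onset /jp/ (2C), coda /p/ ok; σ2 onset /∅/, coda /tl/ (2C) ok → phonotactically legal
[fglni.mgevg] — violates constraint (i): syllable 1 onset /fgln/ has 4 consonants (> 3) → phonotactically illegal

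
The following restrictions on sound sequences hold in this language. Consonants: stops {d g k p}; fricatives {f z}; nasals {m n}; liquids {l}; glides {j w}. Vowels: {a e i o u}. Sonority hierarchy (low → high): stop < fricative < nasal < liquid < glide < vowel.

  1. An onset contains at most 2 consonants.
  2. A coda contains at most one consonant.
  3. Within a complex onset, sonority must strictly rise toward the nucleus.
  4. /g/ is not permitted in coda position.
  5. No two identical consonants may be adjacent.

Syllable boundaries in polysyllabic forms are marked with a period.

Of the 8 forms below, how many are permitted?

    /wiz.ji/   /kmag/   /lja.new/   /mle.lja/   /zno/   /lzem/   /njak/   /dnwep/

/wiz.ji/ — σ1 onset /w/, coda /z/ ok; σ2 onset /j/, coda /∅/ ok → permitted
/kmag/ — violates constraint 4: syllable 1 coda contains /g/ → not permitted
/lja.new/ — σ1 onset /lj/ (4→5 rises), coda /∅/ ok; σ2 onset /n/, coda /w/ ok → permitted
/mle.lja/ — σ1 onset /ml/ (3→4 rises), coda /∅/ ok; σ2 onset /lj/ (4→5 rises), coda /∅/ ok → permitted
/zno/ — σ1 onset /zn/ (2→3 rises), coda /∅/ ok → permitted
/lzem/ — violates constraint 3: syllable 1 onset /lz/: /l/ (liquid, 4) → /z/ (fricative, 2) does not rise → not permitted
/njak/ — σ1 onset /nj/ (3→5 rises), coda /k/ ok → permitted
/dnwep/ — violates constraint 1: syllable 1 onset /dnw/ has 3 consonants (> 2) → not permitted
Permitted: /wiz.ji/, /lja.new/, /mle.lja/, /zno/, /njak/ → 5.

5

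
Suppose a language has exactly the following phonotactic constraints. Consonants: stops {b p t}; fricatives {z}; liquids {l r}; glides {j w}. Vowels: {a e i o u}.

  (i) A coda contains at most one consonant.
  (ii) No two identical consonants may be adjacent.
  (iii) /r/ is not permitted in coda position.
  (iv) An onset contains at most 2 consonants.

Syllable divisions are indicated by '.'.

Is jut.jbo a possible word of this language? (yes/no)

yes

jut.jbo — σ1 onset /j/, coda /t/ ok; σ2 onset /jb/ (2C), coda /∅/ ok → well-formed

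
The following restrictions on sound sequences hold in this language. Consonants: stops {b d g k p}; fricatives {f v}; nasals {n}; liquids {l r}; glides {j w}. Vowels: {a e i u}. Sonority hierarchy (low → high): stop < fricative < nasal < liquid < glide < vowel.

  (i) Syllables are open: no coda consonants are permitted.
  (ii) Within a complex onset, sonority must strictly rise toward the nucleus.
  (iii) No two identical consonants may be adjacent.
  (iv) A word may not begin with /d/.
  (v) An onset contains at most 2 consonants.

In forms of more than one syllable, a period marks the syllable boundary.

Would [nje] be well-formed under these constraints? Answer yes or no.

[nje] — σ1 onset /nj/ (3→5 rises), coda /∅/ ok → well-formed

yes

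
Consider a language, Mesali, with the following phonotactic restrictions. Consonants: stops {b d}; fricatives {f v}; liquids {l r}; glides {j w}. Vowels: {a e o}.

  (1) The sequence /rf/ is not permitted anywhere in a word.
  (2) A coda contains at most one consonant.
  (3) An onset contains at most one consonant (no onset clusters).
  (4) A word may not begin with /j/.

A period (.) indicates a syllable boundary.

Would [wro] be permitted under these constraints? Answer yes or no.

no

[wro] — violates constraint 3: syllable 1 onset /wr/ has 2 consonants (> 1) → not permitted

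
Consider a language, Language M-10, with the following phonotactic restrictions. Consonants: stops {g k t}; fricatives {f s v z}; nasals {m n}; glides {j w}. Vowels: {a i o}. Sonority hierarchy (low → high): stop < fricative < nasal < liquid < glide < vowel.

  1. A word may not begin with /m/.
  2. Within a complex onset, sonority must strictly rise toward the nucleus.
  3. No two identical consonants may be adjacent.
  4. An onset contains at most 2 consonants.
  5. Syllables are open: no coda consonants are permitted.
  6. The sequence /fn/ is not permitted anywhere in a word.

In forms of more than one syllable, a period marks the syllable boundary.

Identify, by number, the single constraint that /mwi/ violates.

1

/mwi/: word begins with /m/.
This is a violation of constraint 1: "A word may not begin with /m/."
The remaining constraints (2, 3, 4, 5, 6) are satisfied.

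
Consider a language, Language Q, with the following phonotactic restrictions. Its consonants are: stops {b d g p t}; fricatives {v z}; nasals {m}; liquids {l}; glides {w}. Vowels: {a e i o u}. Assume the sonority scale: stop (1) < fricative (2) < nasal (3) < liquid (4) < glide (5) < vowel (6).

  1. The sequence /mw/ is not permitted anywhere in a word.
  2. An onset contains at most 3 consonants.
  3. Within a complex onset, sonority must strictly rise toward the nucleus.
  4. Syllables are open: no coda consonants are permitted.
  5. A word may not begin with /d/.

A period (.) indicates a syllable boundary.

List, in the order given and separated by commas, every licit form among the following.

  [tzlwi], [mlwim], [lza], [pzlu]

[tzlwi] — violates constraint 2: syllable 1 onset /tzlw/ has 4 consonants (> 3) → illicit
[mlwim] — violates constraint 4: syllable 1 coda /m/ has 1 consonant (> 0) → illicit
[lza] — violates constraint 3: syllable 1 onset /lz/: /l/ (liquid, 4) → /z/ (fricative, 2) does not rise → illicit
[pzlu] — σ1 onset /pzl/ (1→2→4 rises), coda /∅/ ok → licit

[pzlu]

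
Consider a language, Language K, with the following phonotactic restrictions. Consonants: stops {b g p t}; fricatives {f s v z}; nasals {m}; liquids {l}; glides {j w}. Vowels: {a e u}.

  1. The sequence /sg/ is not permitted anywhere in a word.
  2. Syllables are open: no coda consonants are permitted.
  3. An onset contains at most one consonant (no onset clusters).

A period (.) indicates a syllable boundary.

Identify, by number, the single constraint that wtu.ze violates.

3

wtu.ze: syllable 1 onset /wt/ has 2 consonants (> 1).
This is a violation of constraint 3: "An onset contains at most one consonant (no onset clusters)."
The remaining constraints (1, 2) are satisfied.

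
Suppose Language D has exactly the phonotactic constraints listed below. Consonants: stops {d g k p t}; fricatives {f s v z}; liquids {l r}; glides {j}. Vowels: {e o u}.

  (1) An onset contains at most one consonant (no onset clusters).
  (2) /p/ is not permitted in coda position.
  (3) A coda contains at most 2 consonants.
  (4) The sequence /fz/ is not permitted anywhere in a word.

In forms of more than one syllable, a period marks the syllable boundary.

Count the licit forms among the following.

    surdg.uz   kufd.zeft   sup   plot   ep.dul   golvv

1

surdg.uz — violates constraint 3: syllable 1 coda /rdg/ has 3 consonants (> 2) → illicit
kufd.zeft — σ1 onset /k/, coda /fd/ (2C) ok; σ2 onset /z/, coda /ft/ (2C) ok → licit
sup — violates constraint 2: syllable 1 coda contains /p/ → illicit
plot — violates constraint 1: syllable 1 onset /pl/ has 2 consonants (> 1) → illicit
ep.dul — violates constraint 2: syllable 1 coda contains /p/ → illicit
golvv — violates constraint 3: syllable 1 coda /lvv/ has 3 consonants (> 2) → illicit
Licit: kufd.zeft → 1.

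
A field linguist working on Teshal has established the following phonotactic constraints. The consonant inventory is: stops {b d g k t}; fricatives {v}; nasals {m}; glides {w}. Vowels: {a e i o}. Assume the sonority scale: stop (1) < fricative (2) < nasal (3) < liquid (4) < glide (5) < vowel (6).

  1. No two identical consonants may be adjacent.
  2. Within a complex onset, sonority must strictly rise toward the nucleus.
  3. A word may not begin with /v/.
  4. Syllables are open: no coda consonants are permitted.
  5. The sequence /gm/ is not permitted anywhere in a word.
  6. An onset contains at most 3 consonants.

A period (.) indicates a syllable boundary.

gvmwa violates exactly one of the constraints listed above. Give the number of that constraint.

gvmwa: syllable 1 onset /gvmw/ has 4 consonants (> 3).
This is a violation of constraint 6: "An onset contains at most 3 consonants."
The remaining constraints (1, 2, 3, 4, 5) are satisfied.

6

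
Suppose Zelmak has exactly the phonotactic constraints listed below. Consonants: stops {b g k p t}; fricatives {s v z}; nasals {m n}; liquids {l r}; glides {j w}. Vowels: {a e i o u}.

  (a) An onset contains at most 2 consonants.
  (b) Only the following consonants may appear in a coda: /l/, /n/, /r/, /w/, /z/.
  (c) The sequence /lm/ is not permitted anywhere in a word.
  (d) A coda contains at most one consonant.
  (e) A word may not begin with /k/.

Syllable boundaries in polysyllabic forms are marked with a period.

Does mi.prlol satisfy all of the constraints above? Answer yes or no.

no

mi.prlol — violates constraint (a): syllable 2 onset /prl/ has 3 consonants (> 2) → ill-formed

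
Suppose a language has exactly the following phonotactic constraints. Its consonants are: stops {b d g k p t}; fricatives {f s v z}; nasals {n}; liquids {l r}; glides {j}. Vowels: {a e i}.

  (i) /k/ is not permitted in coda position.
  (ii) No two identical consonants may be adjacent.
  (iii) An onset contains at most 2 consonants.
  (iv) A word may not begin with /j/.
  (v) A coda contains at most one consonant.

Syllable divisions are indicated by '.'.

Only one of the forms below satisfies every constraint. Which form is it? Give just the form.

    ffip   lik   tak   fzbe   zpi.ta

ffip — violates constraint (ii): adjacent identical consonants /ff/ → ill-formed
lik — violates constraint (i): syllable 1 coda contains /k/ → ill-formed
tak — violates constraint (i): syllable 1 coda contains /k/ → ill-formed
fzbe — violates constraint (iii): syllable 1 onset /fzb/ has 3 consonants (> 2) → ill-formed
zpi.ta — σ1 onset /zp/ (2C), coda /∅/ ok; σ2 onset /t/, coda /∅/ ok → well-formed

zpi.ta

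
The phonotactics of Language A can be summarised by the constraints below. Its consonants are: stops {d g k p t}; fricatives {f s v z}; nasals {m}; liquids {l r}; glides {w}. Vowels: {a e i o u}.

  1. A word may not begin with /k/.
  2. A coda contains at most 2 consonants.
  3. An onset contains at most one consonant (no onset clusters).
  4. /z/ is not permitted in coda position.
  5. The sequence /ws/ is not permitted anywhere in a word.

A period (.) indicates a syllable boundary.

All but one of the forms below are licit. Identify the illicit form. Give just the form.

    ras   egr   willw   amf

ras — σ1 onset /r/, coda /s/ ok → licit
egr — σ1 onset /∅/, coda /gr/ (2C) ok → licit
willw — violates constraint 2: syllable 1 coda /llw/ has 3 consonants (> 2) → illicit
amf — σ1 onset /∅/, coda /mf/ (2C) ok → licit

willw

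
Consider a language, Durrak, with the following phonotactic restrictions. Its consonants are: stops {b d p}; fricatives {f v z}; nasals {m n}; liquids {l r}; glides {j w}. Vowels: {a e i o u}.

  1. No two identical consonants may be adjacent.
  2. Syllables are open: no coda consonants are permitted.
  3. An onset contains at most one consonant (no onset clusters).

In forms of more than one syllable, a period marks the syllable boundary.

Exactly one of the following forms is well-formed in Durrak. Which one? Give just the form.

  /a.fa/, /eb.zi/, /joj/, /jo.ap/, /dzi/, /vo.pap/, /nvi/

/a.fa/ — σ1 onset /∅/, coda /∅/ ok; σ2 onset /f/, coda /∅/ ok → well-formed
/eb.zi/ — violates constraint 2: syllable 1 coda /b/ has 1 consonant (> 0) → ill-formed
/joj/ — violates constraint 2: syllable 1 coda /j/ has 1 consonant (> 0) → ill-formed
/jo.ap/ — violates constraint 2: syllable 2 coda /p/ has 1 consonant (> 0) → ill-formed
/dzi/ — violates constraint 3: syllable 1 onset /dz/ has 2 consonants (> 1) → ill-formed
/vo.pap/ — violates constraint 2: syllable 2 coda /p/ has 1 consonant (> 0) → ill-formed
/nvi/ — violates constraint 3: syllable 1 onset /nv/ has 2 consonants (> 1) → ill-formed

/a.fa/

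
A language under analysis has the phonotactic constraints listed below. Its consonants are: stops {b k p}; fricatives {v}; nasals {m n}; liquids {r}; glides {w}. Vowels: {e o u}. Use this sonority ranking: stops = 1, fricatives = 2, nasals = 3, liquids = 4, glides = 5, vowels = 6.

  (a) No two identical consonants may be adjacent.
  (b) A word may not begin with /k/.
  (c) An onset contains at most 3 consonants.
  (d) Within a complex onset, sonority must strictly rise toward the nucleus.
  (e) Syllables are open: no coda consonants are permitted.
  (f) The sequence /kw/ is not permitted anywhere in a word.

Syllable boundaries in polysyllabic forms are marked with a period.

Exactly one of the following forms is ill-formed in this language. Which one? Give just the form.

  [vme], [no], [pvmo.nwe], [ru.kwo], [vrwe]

[ru.kwo]

[vme] — σ1 onset /vm/ (2→3 rises), coda /∅/ ok → well-formed
[no] — σ1 onset /n/, coda /∅/ ok → well-formed
[pvmo.nwe] — σ1 onset /pvm/ (1→2→3 rises), coda /∅/ ok; σ2 onset /nw/ (3→5 rises), coda /∅/ ok → well-formed
[ru.kwo] — violates constraint (f): contains banned sequence /kw/ → ill-formed
[vrwe] — σ1 onset /vrw/ (2→4→5 rises), coda /∅/ ok → well-formed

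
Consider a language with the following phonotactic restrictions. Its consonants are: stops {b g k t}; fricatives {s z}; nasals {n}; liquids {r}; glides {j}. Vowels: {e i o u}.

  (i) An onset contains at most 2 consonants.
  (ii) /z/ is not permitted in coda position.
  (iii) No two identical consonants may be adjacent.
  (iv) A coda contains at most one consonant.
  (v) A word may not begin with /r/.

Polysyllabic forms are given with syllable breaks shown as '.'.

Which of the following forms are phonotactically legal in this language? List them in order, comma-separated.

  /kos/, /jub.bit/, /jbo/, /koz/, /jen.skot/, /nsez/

/kos/, /jbo/, /jen.skot/

/kos/ — σ1 onset /k/, coda /s/ ok → phonotactically legal
/jub.bit/ — violates constraint (iii): adjacent identical consonants /bb/ → phonotactically illegal
/jbo/ — σ1 onset /jb/ (2C), coda /∅/ ok → phonotactically legal
/koz/ — violates constraint (ii): syllable 1 coda contains /z/ → phonotactically illegal
/jen.skot/ — σ1 onset /j/, coda /n/ ok; σ2 onset /sk/ (2C), coda /t/ ok → phonotactically legal
/nsez/ — violates constraint (ii): syllable 1 coda contains /z/ → phonotactically illegal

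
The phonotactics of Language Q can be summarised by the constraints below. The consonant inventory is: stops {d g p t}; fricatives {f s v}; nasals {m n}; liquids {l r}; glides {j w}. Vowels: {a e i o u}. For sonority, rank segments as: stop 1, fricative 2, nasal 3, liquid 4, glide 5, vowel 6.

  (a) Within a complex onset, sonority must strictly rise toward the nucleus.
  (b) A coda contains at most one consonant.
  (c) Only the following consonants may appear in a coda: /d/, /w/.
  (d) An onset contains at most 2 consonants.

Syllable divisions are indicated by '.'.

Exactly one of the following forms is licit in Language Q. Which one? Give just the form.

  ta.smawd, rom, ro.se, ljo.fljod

ta.smawd — violates constraint (b): syllable 2 coda /wd/ has 2 consonants (> 1) → illicit
rom — violates constraint (c): syllable 1 coda contains /m/, which is not a licensed coda consonant → illicit
ro.se — σ1 onset /r/, coda /∅/ ok; σ2 onset /s/, coda /∅/ ok → licit
ljo.fljod — violates constraint (d): syllable 2 onset /flj/ has 3 consonants (> 2) → illicit

ro.se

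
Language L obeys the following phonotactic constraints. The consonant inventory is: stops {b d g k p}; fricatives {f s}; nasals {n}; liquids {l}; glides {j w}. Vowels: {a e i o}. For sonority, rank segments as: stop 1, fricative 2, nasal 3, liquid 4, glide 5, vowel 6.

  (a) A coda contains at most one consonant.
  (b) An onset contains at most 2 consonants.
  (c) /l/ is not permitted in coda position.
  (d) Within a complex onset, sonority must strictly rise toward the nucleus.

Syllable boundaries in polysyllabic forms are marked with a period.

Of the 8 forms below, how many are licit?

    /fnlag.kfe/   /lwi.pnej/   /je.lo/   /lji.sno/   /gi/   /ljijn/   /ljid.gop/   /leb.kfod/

/fnlag.kfe/ — violates constraint (b): syllable 1 onset /fnl/ has 3 consonants (> 2) → illicit
/lwi.pnej/ — σ1 onset /lw/ (4→5 rises), coda /∅/ ok; σ2 onset /pn/ (1→3 rises), coda /j/ ok → licit
/je.lo/ — σ1 onset /j/, coda /∅/ ok; σ2 onset /l/, coda /∅/ ok → licit
/lji.sno/ — σ1 onset /lj/ (4→5 rises), coda /∅/ ok; σ2 onset /sn/ (2→3 rises), coda /∅/ ok → licit
/gi/ — σ1 onset /g/, coda /∅/ ok → licit
/ljijn/ — violates constraint (a): syllable 1 coda /jn/ has 2 consonants (> 1) → illicit
/ljid.gop/ — σ1 onset /lj/ (4→5 rises), coda /d/ ok; σ2 onset /g/, coda /p/ ok → licit
/leb.kfod/ — σ1 onset /l/, coda /b/ ok; σ2 onset /kf/ (1→2 rises), coda /d/ ok → licit
Licit: /lwi.pnej/, /je.lo/, /lji.sno/, /gi/, /ljid.gop/, /leb.kfod/ → 6.

6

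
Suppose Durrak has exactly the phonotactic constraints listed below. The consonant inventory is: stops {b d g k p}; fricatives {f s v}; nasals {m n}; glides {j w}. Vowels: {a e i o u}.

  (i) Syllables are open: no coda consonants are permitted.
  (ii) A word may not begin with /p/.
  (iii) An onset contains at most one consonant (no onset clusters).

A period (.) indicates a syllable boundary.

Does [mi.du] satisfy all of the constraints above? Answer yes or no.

yes

[mi.du] — σ1 onset /m/, coda /∅/ ok; σ2 onset /d/, coda /∅/ ok → well-formed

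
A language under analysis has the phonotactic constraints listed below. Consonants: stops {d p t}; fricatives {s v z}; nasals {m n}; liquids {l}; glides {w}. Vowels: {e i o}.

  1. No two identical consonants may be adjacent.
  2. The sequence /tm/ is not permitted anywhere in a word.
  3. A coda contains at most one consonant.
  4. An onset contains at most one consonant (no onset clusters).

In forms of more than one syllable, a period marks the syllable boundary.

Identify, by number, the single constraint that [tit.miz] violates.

[tit.miz]: contains banned sequence /tm/.
This is a violation of constraint 2: "The sequence /tm/ is not permitted anywhere in a word."
The remaining constraints (1, 3, 4) are satisfied.

2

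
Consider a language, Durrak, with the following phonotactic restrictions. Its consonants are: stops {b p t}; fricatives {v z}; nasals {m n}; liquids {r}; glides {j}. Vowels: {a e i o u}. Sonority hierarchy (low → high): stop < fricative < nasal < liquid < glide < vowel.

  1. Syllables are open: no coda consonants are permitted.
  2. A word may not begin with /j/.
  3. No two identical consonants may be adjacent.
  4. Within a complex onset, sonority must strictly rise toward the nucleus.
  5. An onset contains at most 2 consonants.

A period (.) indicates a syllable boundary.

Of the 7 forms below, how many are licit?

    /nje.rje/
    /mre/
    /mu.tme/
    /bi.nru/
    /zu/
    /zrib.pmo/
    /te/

6

/nje.rje/ — σ1 onset /nj/ (3→5 rises), coda /∅/ ok; σ2 onset /rj/ (4→5 rises), coda /∅/ ok → licit
/mre/ — σ1 onset /mr/ (3→4 rises), coda /∅/ ok → licit
/mu.tme/ — σ1 onset /m/, coda /∅/ ok; σ2 onset /tm/ (1→3 rises), coda /∅/ ok → licit
/bi.nru/ — σ1 onset /b/, coda /∅/ ok; σ2 onset /nr/ (3→4 rises), coda /∅/ ok → licit
/zu/ — σ1 onset /z/, coda /∅/ ok → licit
/zrib.pmo/ — violates constraint 1: syllable 1 coda /b/ has 1 consonant (> 0) → illicit
/te/ — σ1 onset /t/, coda /∅/ ok → licit
Licit: /nje.rje/, /mre/, /mu.tme/, /bi.nru/, /zu/, /te/ → 6.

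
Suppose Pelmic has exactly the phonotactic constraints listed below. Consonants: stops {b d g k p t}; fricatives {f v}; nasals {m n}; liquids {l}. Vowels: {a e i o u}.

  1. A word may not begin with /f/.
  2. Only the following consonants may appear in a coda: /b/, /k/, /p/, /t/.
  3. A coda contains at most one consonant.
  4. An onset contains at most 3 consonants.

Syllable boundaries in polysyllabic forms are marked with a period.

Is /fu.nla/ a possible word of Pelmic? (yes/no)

/fu.nla/ — violates constraint 1: word begins with /f/ → phonotactically illegal

no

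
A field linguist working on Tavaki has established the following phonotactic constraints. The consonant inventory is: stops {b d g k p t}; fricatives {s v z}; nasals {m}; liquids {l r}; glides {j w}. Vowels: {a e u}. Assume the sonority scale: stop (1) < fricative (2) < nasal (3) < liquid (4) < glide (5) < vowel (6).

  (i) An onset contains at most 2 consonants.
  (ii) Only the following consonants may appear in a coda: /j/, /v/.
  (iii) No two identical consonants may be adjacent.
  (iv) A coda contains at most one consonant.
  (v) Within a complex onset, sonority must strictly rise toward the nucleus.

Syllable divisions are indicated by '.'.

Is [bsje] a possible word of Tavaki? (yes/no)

[bsje] — violates constraint (i): syllable 1 onset /bsj/ has 3 consonants (> 2) → not permitted

no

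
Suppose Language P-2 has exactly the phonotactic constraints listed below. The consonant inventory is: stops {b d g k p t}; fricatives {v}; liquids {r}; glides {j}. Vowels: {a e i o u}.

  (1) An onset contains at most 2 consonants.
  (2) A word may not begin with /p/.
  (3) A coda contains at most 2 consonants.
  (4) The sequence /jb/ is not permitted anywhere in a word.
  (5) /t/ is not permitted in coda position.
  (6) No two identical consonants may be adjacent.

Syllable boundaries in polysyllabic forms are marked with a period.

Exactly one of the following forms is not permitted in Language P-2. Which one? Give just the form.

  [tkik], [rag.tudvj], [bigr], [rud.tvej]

[tkik] — σ1 onset /tk/ (2C), coda /k/ ok → permitted
[rag.tudvj] — violates constraint 3: syllable 2 coda /dvj/ has 3 consonants (> 2) → not permitted
[bigr] — σ1 onset /b/, coda /gr/ (2C) ok → permitted
[rud.tvej] — σ1 onset /r/, coda /d/ ok; σ2 onset /tv/ (2C), coda /j/ ok → permitted

[rag.tudvj]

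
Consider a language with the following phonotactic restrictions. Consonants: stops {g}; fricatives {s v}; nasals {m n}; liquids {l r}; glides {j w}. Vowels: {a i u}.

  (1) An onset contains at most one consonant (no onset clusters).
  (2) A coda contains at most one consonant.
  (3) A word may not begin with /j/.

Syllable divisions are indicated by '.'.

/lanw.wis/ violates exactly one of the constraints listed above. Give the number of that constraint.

/lanw.wis/: syllable 1 coda /nw/ has 2 consonants (> 1).
This is a violation of constraint 2: "A coda contains at most one consonant."
The remaining constraints (1, 3) are satisfied.

2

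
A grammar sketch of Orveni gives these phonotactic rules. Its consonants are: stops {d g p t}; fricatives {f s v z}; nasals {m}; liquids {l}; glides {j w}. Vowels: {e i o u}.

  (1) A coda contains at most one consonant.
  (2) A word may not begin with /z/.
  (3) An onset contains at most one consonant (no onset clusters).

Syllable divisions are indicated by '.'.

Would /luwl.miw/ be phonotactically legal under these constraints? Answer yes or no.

no

/luwl.miw/ — violates constraint 1: syllable 1 coda /wl/ has 2 consonants (> 1) → phonotactically illegal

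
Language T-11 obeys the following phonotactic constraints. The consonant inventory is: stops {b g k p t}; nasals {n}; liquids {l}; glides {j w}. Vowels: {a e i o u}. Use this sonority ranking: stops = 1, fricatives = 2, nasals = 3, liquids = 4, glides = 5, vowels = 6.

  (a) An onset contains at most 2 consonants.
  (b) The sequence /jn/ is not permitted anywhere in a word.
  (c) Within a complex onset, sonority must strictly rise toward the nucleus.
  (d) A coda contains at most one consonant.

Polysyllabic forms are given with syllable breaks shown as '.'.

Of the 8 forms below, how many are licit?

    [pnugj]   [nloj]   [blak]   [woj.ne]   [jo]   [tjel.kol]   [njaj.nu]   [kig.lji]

5

[pnugj] — violates constraint (d): syllable 1 coda /gj/ has 2 consonants (> 1) → illicit
[nloj] — σ1 onset /nl/ (3→4 rises), coda /j/ ok → licit
[blak] — σ1 onset /bl/ (1→4 rises), coda /k/ ok → licit
[woj.ne] — violates constraint (b): contains banned sequence /jn/ → illicit
[jo] — σ1 onset /j/, coda /∅/ ok → licit
[tjel.kol] — σ1 onset /tj/ (1→5 rises), coda /l/ ok; σ2 onset /k/, coda /l/ ok → licit
[njaj.nu] — violates constraint (b): contains banned sequence /jn/ → illicit
[kig.lji] — σ1 onset /k/, coda /g/ ok; σ2 onset /lj/ (4→5 rises), coda /∅/ ok → licit
Licit: [nloj], [blak], [jo], [tjel.kol], [kig.lji] → 5.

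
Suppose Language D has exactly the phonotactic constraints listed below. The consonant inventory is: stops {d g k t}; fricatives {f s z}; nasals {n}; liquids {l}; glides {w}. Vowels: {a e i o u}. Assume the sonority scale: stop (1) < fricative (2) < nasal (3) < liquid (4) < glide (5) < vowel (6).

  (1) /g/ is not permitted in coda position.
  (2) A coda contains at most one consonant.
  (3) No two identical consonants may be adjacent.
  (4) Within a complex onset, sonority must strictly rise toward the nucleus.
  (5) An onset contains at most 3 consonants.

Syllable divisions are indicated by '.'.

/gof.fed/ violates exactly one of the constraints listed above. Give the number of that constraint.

3

/gof.fed/: adjacent identical consonants /ff/.
This is a violation of constraint 3: "No two identical consonants may be adjacent."
The remaining constraints (1, 2, 4, 5) are satisfied.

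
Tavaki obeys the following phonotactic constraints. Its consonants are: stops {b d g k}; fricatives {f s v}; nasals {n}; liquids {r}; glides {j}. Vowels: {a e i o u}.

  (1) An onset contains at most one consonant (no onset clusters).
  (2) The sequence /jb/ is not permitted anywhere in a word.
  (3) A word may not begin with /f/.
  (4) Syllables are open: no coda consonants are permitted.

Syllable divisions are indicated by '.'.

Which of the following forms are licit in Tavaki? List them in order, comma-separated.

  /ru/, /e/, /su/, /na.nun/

/ru/, /e/, /su/

/ru/ — σ1 onset /r/, coda /∅/ ok → licit
/e/ — σ1 onset /∅/, coda /∅/ ok → licit
/su/ — σ1 onset /s/, coda /∅/ ok → licit
/na.nun/ — violates constraint 4: syllable 2 coda /n/ has 1 consonant (> 0) → illicit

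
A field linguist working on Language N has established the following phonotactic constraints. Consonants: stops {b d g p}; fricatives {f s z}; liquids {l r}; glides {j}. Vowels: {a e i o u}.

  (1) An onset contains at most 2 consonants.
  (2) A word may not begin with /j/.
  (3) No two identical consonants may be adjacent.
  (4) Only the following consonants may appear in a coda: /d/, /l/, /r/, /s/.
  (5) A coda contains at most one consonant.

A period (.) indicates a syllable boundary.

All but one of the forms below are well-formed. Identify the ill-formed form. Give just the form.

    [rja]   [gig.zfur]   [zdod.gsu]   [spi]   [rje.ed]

[rja] — σ1 onset /rj/ (2C), coda /∅/ ok → well-formed
[gig.zfur] — violates constraint 4: syllable 1 coda contains /g/, which is not a licensed coda consonant → ill-formed
[zdod.gsu] — σ1 onset /zd/ (2C), coda /d/ ok; σ2 onset /gs/ (2C), coda /∅/ ok → well-formed
[spi] — σ1 onset /sp/ (2C), coda /∅/ ok → well-formed
[rje.ed] — σ1 onset /rj/ (2C), coda /∅/ ok; σ2 onset /∅/, coda /d/ ok → well-formed

[gig.zfur]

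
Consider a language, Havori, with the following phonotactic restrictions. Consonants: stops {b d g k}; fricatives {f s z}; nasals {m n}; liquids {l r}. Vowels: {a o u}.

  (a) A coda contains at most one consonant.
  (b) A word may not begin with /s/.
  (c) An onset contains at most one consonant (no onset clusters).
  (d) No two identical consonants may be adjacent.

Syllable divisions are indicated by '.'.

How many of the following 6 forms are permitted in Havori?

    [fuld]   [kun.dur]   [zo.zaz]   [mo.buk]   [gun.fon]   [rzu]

4

[fuld] — violates constraint (a): syllable 1 coda /ld/ has 2 consonants (> 1) → not permitted
[kun.dur] — σ1 onset /k/, coda /n/ ok; σ2 onset /d/, coda /r/ ok → permitted
[zo.zaz] — σ1 onset /z/, coda /∅/ ok; σ2 onset /z/, coda /z/ ok → permitted
[mo.buk] — σ1 onset /m/, coda /∅/ ok; σ2 onset /b/, coda /k/ ok → permitted
[gun.fon] — σ1 onset /g/, coda /n/ ok; σ2 onset /f/, coda /n/ ok → permitted
[rzu] — violates constraint (c): syllable 1 onset /rz/ has 2 consonants (> 1) → not permitted
Permitted: [kun.dur], [zo.zaz], [mo.buk], [gun.fon] → 4.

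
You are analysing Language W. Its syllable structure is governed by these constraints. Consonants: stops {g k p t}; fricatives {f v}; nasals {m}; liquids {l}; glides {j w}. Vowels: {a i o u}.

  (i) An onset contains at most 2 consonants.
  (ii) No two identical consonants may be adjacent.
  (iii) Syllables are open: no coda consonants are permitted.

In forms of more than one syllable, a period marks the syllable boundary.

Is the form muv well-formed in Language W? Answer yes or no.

no

muv — violates constraint (iii): syllable 1 coda /v/ has 1 consonant (> 0) → ill-formed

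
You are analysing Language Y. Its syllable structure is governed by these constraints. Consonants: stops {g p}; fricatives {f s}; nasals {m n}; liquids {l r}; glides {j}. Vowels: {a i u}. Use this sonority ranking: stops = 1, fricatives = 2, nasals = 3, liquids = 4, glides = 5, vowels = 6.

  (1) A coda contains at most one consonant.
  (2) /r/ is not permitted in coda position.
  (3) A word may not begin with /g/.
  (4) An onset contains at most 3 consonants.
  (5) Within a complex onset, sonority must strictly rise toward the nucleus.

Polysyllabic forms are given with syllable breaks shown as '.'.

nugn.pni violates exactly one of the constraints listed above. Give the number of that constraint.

nugn.pni: syllable 1 coda /gn/ has 2 consonants (> 1).
This is a violation of constraint 1: "A coda contains at most one consonant."
The remaining constraints (2, 3, 4, 5) are satisfied.

1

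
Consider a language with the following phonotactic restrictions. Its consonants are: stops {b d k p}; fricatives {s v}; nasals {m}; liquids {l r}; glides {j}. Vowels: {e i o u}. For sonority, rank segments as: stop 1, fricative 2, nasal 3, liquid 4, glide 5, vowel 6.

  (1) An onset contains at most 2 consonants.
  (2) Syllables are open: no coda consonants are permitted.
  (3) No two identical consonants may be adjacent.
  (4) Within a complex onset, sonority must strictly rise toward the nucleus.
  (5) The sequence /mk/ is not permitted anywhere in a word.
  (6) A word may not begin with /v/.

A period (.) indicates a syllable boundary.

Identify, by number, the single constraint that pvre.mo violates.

pvre.mo: syllable 1 onset /pvr/ has 3 consonants (> 2).
This is a violation of constraint 1: "An onset contains at most 2 consonants."
The remaining constraints (2, 3, 4, 5, 6) are satisfied.

1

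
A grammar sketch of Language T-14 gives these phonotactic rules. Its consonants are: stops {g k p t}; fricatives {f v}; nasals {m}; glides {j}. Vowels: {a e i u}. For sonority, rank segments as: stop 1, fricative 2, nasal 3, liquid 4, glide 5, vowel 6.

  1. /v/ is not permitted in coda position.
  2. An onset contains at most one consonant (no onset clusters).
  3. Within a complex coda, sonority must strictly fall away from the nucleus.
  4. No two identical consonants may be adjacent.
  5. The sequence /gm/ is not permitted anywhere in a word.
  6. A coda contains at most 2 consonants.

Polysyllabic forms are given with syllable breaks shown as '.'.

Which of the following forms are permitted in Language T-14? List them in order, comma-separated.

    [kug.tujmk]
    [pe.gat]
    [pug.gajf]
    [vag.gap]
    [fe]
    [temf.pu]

[pe.gat], [fe], [temf.pu]

[kug.tujmk] — violates constraint 6: syllable 2 coda /jmk/ has 3 consonants (> 2) → not permitted
[pe.gat] — σ1 onset /p/, coda /∅/ ok; σ2 onset /g/, coda /t/ ok → permitted
[pug.gajf] — violates constraint 4: adjacent identical consonants /gg/ → not permitted
[vag.gap] — violates constraint 4: adjacent identical consonants /gg/ → not permitted
[fe] — σ1 onset /f/, coda /∅/ ok → permitted
[temf.pu] — σ1 onset /t/, coda /mf/ (3→2 falls) ok; σ2 onset /p/, coda /∅/ ok → permitted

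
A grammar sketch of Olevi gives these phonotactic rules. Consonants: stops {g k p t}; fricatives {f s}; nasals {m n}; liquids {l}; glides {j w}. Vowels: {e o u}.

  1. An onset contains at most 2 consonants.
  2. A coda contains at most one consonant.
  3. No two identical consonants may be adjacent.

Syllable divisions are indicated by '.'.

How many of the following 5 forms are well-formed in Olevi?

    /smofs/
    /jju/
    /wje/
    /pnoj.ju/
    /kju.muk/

/smofs/ — violates constraint 2: syllable 1 coda /fs/ has 2 consonants (> 1) → ill-formed
/jju/ — violates constraint 3: adjacent identical consonants /jj/ → ill-formed
/wje/ — σ1 onset /wj/ (2C), coda /∅/ ok → well-formed
/pnoj.ju/ — violates constraint 3: adjacent identical consonants /jj/ → ill-formed
/kju.muk/ — σ1 onset /kj/ (2C), coda /∅/ ok; σ2 onset /m/, coda /k/ ok → well-formed
Well-formed: /wje/, /kju.muk/ → 2.

2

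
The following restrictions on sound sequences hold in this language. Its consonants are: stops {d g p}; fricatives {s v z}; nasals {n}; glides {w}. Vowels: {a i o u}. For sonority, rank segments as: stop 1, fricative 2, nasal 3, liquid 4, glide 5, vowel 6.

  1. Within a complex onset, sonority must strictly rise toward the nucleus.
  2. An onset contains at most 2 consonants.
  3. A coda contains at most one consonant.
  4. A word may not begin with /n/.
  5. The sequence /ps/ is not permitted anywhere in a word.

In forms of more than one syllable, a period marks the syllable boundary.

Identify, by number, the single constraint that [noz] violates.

4

[noz]: word begins with /n/.
This is a violation of constraint 4: "A word may not begin with /n/."
The remaining constraints (1, 2, 3, 5) are satisfied.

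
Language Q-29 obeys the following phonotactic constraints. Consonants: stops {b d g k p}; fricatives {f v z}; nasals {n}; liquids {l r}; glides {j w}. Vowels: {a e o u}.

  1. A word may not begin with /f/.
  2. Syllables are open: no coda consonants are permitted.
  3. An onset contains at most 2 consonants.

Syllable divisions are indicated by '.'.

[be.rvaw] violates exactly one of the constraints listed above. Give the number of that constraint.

2

[be.rvaw]: syllable 2 coda /w/ has 1 consonant (> 0).
This is a violation of constraint 2: "Syllables are open: no coda consonants are permitted."
The remaining constraints (1, 3) are satisfied.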